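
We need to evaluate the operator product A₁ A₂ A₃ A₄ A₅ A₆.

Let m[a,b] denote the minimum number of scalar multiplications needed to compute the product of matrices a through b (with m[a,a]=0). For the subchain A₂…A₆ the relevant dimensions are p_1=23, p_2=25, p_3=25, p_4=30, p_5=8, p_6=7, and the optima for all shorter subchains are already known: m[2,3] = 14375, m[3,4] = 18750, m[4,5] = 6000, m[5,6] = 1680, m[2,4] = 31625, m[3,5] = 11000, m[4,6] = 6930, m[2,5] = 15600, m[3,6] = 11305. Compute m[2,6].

m[2,6] = min over k∈[2,5] of m[2,k]+m[k+1,6]+p_{1}·p_k·p_{6}.
k=2: 0 + 11305 + 23·25·7 = 15330; k=3: 14375 + 6930 + 23·25·7 = 25330; k=4: 31625 + 1680 + 23·30·7 = 38135; k=5: 15600 + 0 + 23·8·7 = 16888.
Minimum: 15330 at k=2.

15330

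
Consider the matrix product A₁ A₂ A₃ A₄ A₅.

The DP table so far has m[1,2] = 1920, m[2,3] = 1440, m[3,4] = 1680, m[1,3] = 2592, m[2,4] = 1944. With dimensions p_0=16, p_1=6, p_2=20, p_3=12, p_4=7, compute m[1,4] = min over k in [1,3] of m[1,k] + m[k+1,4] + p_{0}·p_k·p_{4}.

m[1,4] = min over k∈[1,3] of m[1,k]+m[k+1,4]+p_{0}·p_k·p_{4}.
k=1: 0 + 1944 + 16·6·7 = 2616; k=2: 1920 + 1680 + 16·20·7 = 5840; k=3: 2592 + 0 + 16·12·7 = 3936.
Minimum: 2616 at k=1.

2616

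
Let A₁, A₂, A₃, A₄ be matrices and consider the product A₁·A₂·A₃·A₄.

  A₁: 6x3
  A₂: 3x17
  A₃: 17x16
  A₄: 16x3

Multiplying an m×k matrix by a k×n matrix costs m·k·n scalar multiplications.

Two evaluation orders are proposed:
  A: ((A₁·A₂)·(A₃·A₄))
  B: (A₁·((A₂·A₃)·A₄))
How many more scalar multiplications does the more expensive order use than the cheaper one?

414

Order A = ((A₁·A₂)·(A₃·A₄)): (A₁·A₂): 6×3 by 3×17 → 6×17, cost 6·3·17 = 306; (A₃·A₄): 17×16 by 16×3 → 17×3, cost 17·16·3 = 816; ((A₁·A₂)·(A₃·A₄)): 6×17 by 17×3 → 6×3, cost 6·17·3 = 306; cumulative 1428. Total 1428.
Order B = (A₁·((A₂·A₃)·A₄)): (A₂·A₃): 3×17 by 17×16 → 3×16, cost 3·17·16 = 816; ((A₂·A₃)·A₄): 3×16 by 16×3 → 3×3, cost 3·16·3 = 144; cumulative 960; (A₁·((A₂·A₃)·A₄)): 6×3 by 3×3 → 6×3, cost 6·3·3 = 54; cumulative 1014. Total 1014.
Difference: |1428 − 1014| = 414.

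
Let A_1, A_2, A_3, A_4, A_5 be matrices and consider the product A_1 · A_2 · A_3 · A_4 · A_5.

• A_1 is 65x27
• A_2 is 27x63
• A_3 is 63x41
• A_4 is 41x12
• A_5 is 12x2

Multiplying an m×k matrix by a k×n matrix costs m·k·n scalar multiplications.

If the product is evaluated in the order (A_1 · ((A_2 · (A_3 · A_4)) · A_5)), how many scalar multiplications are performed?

(A_3 · A_4): 63×41 by 41×12 → 63×12, cost 63·41·12 = 30996
(A_2 · (A_3 · A_4)): 27×63 by 63×12 → 27×12, cost 27·63·12 = 20412; cumulative 51408
((A_2 · (A_3 · A_4)) · A_5): 27×12 by 12×2 → 27×2, cost 27·12·2 = 648; cumulative 52056
(A_1 · ((A_2 · (A_3 · A_4)) · A_5)): 65×27 by 27×2 → 65×2, cost 65·27·2 = 3510; cumulative 55566
Total: 55566 scalar multiplications.

55566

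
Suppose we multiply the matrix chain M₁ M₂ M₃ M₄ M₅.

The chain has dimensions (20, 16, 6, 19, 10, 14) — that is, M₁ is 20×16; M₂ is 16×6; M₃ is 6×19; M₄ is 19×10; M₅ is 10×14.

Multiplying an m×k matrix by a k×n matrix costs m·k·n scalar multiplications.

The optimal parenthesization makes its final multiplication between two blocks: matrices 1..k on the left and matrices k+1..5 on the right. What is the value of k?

2

Adjacent pairs: M₁M₂ = 20·16·6 = 1920; M₂M₃ = 16·6·19 = 1824; M₃M₄ = 6·19·10 = 1140; M₄M₅ = 19·10·14 = 2660.
Length 3: M₁..M₃: k=1: 0+1824+20·16·19=7904; k=2: 1920+0+20·6·19=4200 → min 4200 | M₂..M₄: k=2: 0+1140+16·6·10=2100; k=3: 1824+0+16·19·10=4864 → min 2100 | M₃..M₅: k=3: 0+2660+6·19·14=4256; k=4: 1140+0+6·10·14=1980 → min 1980.
Length 4: M₁..M₄: k=1: 0+2100+20·16·10=5300; k=2: 1920+1140+20·6·10=4260; k=3: 4200+0+20·19·10=8000 → min 4260 | M₂..M₅: k=2: 0+1980+16·6·14=3324; k=3: 1824+2660+16·19·14=8740; k=4: 2100+0+16·10·14=4340 → min 3324.
Top-level splits: k=1: (M₁..M₁)·(M₂..M₅) → 0+3324+20·16·14 = 7804; k=2: (M₁..M₂)·(M₃..M₅) → 1920+1980+20·6·14 = 5580; k=3: (M₁..M₃)·(M₄..M₅) → 4200+2660+20·19·14 = 12180; k=4: (M₁..M₄)·(M₅..M₅) → 4260+0+20·10·14 = 7060.
Best split is after M₂, i.e. k = 2.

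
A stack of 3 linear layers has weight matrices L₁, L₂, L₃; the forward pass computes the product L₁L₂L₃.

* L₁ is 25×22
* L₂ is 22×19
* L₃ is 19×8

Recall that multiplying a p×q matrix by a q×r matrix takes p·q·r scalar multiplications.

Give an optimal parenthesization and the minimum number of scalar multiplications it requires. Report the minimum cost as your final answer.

(L₁(L₂L₃)): cost 7744.
((L₁L₂)L₃): cost 14250.
Optimal: (L₁(L₂L₃)) with cost 7744.

7744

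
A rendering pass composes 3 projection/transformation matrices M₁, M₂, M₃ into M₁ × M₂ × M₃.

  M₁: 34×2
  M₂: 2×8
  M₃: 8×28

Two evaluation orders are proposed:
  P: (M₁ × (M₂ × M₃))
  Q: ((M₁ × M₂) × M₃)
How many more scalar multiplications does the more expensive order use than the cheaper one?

5808

Order P = (M₁ × (M₂ × M₃)): (M₂ × M₃): 2×8 by 8×28 → 2×28, cost 2·8·28 = 448; (M₁ × (M₂ × M₃)): 34×2 by 2×28 → 34×28, cost 34·2·28 = 1904; cumulative 2352. Total 2352.
Order Q = ((M₁ × M₂) × M₃): (M₁ × M₂): 34×2 by 2×8 → 34×8, cost 34·2·8 = 544; ((M₁ × M₂) × M₃): 34×8 by 8×28 → 34×28, cost 34·8·28 = 7616; cumulative 8160. Total 8160.
Difference: |2352 − 8160| = 5808.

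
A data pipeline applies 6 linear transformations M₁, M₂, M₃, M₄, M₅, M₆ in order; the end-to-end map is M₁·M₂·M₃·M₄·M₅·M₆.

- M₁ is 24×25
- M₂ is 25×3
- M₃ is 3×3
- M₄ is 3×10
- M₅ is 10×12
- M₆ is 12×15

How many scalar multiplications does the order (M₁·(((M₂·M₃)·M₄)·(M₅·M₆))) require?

15525

(M₂·M₃): 25×3 by 3×3 → 25×3, cost 25·3·3 = 225
((M₂·M₃)·M₄): 25×3 by 3×10 → 25×10, cost 25·3·10 = 750; cumulative 975
(M₅·M₆): 10×12 by 12×15 → 10×15, cost 10·12·15 = 1800
(((M₂·M₃)·M₄)·(M₅·M₆)): 25×10 by 10×15 → 25×15, cost 25·10·15 = 3750; cumulative 6525
(M₁·(((M₂·M₃)·M₄)·(M₅·M₆))): 24×25 by 25×15 → 24×15, cost 24·25·15 = 9000; cumulative 15525
Total: 15525 scalar multiplications.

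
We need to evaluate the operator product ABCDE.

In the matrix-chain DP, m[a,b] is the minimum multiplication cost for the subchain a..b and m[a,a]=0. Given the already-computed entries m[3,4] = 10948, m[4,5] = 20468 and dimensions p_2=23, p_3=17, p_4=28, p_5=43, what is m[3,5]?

37281

m[3,5] = min over k∈[3,4] of m[3,k]+m[k+1,5]+p_{2}·p_k·p_{5}.
k=3: 0 + 20468 + 23·17·43 = 37281; k=4: 10948 + 0 + 23·28·43 = 38640.
Minimum: 37281 at k=3.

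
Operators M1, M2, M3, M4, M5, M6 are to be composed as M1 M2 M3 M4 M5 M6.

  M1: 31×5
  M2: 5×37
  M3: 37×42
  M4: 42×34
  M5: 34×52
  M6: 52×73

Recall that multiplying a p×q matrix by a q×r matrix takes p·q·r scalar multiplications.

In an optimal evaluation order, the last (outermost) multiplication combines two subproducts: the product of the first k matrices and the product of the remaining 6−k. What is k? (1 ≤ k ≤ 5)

1

Adjacent pairs: M1M2 = 31·5·37 = 5735; M2M3 = 5·37·42 = 7770; M3M4 = 37·42·34 = 52836; M4M5 = 42·34·52 = 74256; M5M6 = 34·52·73 = 129064.
Length 3: M1..M3: k=1: 0+7770+31·5·42=14280; k=2: 5735+0+31·37·42=53909 → min 14280 | M2..M4: k=2: 0+52836+5·37·34=59126; k=3: 7770+0+5·42·34=14910 → min 14910 | M3..M5: k=3: 0+74256+37·42·52=155064; k=4: 52836+0+37·34·52=118252 → min 118252 | M4..M6: k=4: 0+129064+42·34·73=233308; k=5: 74256+0+42·52·73=233688 → min 233308.
Length 4: M1..M4: k=1: 0+14910+31·5·34=20180; k=2: 5735+52836+31·37·34=97569; k=3: 14280+0+31·42·34=58548 → min 20180 | M2..M5: k=2: 0+118252+5·37·52=127872; k=3: 7770+74256+5·42·52=92946; k=4: 14910+0+5·34·52=23750 → min 23750 | M3..M6: k=3: 0+233308+37·42·73=346750; k=4: 52836+129064+37·34·73=273734; k=5: 118252+0+37·52·73=258704 → min 258704.
Length 5: M1..M5: k=1: 0+23750+31·5·52=31810; k=2: 5735+118252+31·37·52=183631; k=3: 14280+74256+31·42·52=156240; k=4: 20180+0+31·34·52=74988 → min 31810 | M2..M6: k=2: 0+258704+5·37·73=272209; k=3: 7770+233308+5·42·73=256408; k=4: 14910+129064+5·34·73=156384; k=5: 23750+0+5·52·73=42730 → min 42730.
Top-level splits: k=1: (M1..M1)·(M2..M6) → 0+42730+31·5·73 = 54045; k=2: (M1..M2)·(M3..M6) → 5735+258704+31·37·73 = 348170; k=3: (M1..M3)·(M4..M6) → 14280+233308+31·42·73 = 342634; k=4: (M1..M4)·(M5..M6) → 20180+129064+31·34·73 = 226186; k=5: (M1..M5)·(M6..M6) → 31810+0+31·52·73 = 149486.
Best split is after M1, i.e. k = 1.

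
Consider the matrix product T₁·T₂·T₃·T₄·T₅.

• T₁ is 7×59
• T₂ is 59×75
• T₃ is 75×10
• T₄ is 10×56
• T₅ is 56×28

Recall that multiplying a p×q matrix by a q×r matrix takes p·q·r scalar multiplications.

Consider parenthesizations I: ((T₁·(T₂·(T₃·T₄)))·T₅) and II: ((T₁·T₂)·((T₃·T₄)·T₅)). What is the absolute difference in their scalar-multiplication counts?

Order I = ((T₁·(T₂·(T₃·T₄)))·T₅): (T₃·T₄): 75×10 by 10×56 → 75×56, cost 75·10·56 = 42000; (T₂·(T₃·T₄)): 59×75 by 75×56 → 59×56, cost 59·75·56 = 247800; cumulative 289800; (T₁·(T₂·(T₃·T₄))): 7×59 by 59×56 → 7×56, cost 7·59·56 = 23128; cumulative 312928; ((T₁·(T₂·(T₃·T₄)))·T₅): 7×56 by 56×28 → 7×28, cost 7·56·28 = 10976; cumulative 323904. Total 323904.
Order II = ((T₁·T₂)·((T₃·T₄)·T₅)): (T₁·T₂): 7×59 by 59×75 → 7×75, cost 7·59·75 = 30975; (T₃·T₄): 75×10 by 10×56 → 75×56, cost 75·10·56 = 42000; ((T₃·T₄)·T₅): 75×56 by 56×28 → 75×28, cost 75·56·28 = 117600; cumulative 159600; ((T₁·T₂)·((T₃·T₄)·T₅)): 7×75 by 75×28 → 7×28, cost 7·75·28 = 14700; cumulative 205275. Total 205275.
Difference: |323904 − 205275| = 118629.

118629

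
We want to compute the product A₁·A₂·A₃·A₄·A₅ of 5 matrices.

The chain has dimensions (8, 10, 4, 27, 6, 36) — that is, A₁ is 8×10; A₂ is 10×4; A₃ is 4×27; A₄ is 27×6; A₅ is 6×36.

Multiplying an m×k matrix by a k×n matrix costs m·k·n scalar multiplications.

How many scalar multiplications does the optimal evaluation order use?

Adjacent pairs: A₁A₂ = 8·10·4 = 320; A₂A₃ = 10·4·27 = 1080; A₃A₄ = 4·27·6 = 648; A₄A₅ = 27·6·36 = 5832.
Length 3: A₁..A₃: k=1: 0+1080+8·10·27=3240; k=2: 320+0+8·4·27=1184 → min 1184 | A₂..A₄: k=2: 0+648+10·4·6=888; k=3: 1080+0+10·27·6=2700 → min 888 | A₃..A₅: k=3: 0+5832+4·27·36=9720; k=4: 648+0+4·6·36=1512 → min 1512.
Length 4: A₁..A₄: k=1: 0+888+8·10·6=1368; k=2: 320+648+8·4·6=1160; k=3: 1184+0+8·27·6=2480 → min 1160 | A₂..A₅: k=2: 0+1512+10·4·36=2952; k=3: 1080+5832+10·27·36=16632; k=4: 888+0+10·6·36=3048 → min 2952.
Length 5: A₁..A₅: k=1: 0+2952+8·10·36=5832; k=2: 320+1512+8·4·36=2984; k=3: 1184+5832+8·27·36=14792; k=4: 1160+0+8·6·36=2888 → min 2888.
Optimal order: (((A₁·A₂)·(A₃·A₄))·A₅) with cost 2888.

2888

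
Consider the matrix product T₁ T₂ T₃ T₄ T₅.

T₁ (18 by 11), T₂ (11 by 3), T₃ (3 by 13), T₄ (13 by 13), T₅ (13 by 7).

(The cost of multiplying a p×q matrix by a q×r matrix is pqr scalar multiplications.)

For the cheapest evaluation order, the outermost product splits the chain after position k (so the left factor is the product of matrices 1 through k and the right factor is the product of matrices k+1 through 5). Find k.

Adjacent pairs: T₁T₂ = 18·11·3 = 594; T₂T₃ = 11·3·13 = 429; T₃T₄ = 3·13·13 = 507; T₄T₅ = 13·13·7 = 1183.
Length 3: T₁..T₃: k=1: 0+429+18·11·13=3003; k=2: 594+0+18·3·13=1296 → min 1296 | T₂..T₄: k=2: 0+507+11·3·13=936; k=3: 429+0+11·13·13=2288 → min 936 | T₃..T₅: k=3: 0+1183+3·13·7=1456; k=4: 507+0+3·13·7=780 → min 780.
Length 4: T₁..T₄: k=1: 0+936+18·11·13=3510; k=2: 594+507+18·3·13=1803; k=3: 1296+0+18·13·13=4338 → min 1803 | T₂..T₅: k=2: 0+780+11·3·7=1011; k=3: 429+1183+11·13·7=2613; k=4: 936+0+11·13·7=1937 → min 1011.
Top-level splits: k=1: (T₁..T₁)·(T₂..T₅) → 0+1011+18·11·7 = 2397; k=2: (T₁..T₂)·(T₃..T₅) → 594+780+18·3·7 = 1752; k=3: (T₁..T₃)·(T₄..T₅) → 1296+1183+18·13·7 = 4117; k=4: (T₁..T₄)·(T₅..T₅) → 1803+0+18·13·7 = 3441.
Best split is after T₂, i.e. k = 2.

2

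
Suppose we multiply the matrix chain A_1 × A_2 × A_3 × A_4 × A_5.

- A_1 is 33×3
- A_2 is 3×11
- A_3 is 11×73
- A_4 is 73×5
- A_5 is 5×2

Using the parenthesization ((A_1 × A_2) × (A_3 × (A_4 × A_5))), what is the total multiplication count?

(A_1 × A_2): 33×3 by 3×11 → 33×11, cost 33·3·11 = 1089
(A_4 × A_5): 73×5 by 5×2 → 73×2, cost 73·5·2 = 730
(A_3 × (A_4 × A_5)): 11×73 by 73×2 → 11×2, cost 11·73·2 = 1606; cumulative 2336
((A_1 × A_2) × (A_3 × (A_4 × A_5))): 33×11 by 11×2 → 33×2, cost 33·11·2 = 726; cumulative 4151
Total: 4151 scalar multiplications.

4151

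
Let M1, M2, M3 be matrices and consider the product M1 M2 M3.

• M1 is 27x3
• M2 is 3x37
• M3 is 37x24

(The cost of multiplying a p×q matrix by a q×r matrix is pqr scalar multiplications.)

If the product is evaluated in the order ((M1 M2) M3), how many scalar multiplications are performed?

26973

(M1 M2): 27×3 by 3×37 → 27×37, cost 27·3·37 = 2997
((M1 M2) M3): 27×37 by 37×24 → 27×24, cost 27·37·24 = 23976; cumulative 26973
Total: 26973 scalar multiplications.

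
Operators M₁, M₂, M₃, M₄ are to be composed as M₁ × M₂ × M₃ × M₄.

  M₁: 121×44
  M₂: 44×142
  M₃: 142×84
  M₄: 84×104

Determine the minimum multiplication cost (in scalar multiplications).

1462912

Adjacent pairs: M₁M₂ = 121·44·142 = 756008; M₂M₃ = 44·142·84 = 524832; M₃M₄ = 142·84·104 = 1240512.
Length 3: M₁..M₃: k=1: 0+524832+121·44·84=972048; k=2: 756008+0+121·142·84=2199296 → min 972048 | M₂..M₄: k=2: 0+1240512+44·142·104=1890304; k=3: 524832+0+44·84·104=909216 → min 909216.
Length 4: M₁..M₄: k=1: 0+909216+121·44·104=1462912; k=2: 756008+1240512+121·142·104=3783448; k=3: 972048+0+121·84·104=2029104 → min 1462912.
Optimal order: (M₁ × ((M₂ × M₃) × M₄)) with cost 1462912.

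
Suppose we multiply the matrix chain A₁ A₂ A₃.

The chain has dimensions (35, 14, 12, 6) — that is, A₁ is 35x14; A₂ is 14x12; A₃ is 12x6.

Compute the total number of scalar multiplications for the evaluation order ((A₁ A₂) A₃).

8400

(A₁ A₂): 35×14 by 14×12 → 35×12, cost 35·14·12 = 5880
((A₁ A₂) A₃): 35×12 by 12×6 → 35×6, cost 35·12·6 = 2520; cumulative 8400
Total: 8400 scalar multiplications.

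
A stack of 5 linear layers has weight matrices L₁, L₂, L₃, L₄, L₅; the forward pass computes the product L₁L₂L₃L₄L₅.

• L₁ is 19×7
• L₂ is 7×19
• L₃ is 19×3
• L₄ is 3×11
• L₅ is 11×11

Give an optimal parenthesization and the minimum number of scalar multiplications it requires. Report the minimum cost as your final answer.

Adjacent pairs: L₁L₂ = 19·7·19 = 2527; L₂L₃ = 7·19·3 = 399; L₃L₄ = 19·3·11 = 627; L₄L₅ = 3·11·11 = 363.
Length 3: L₁..L₃: k=1: 0+399+19·7·3=798; k=2: 2527+0+19·19·3=3610 → min 798 | L₂..L₄: k=2: 0+627+7·19·11=2090; k=3: 399+0+7·3·11=630 → min 630 | L₃..L₅: k=3: 0+363+19·3·11=990; k=4: 627+0+19·11·11=2926 → min 990.
Length 4: L₁..L₄: k=1: 0+630+19·7·11=2093; k=2: 2527+627+19·19·11=7125; k=3: 798+0+19·3·11=1425 → min 1425 | L₂..L₅: k=2: 0+990+7·19·11=2453; k=3: 399+363+7·3·11=993; k=4: 630+0+7·11·11=1477 → min 993.
Length 5: L₁..L₅: k=1: 0+993+19·7·11=2456; k=2: 2527+990+19·19·11=7488; k=3: 798+363+19·3·11=1788; k=4: 1425+0+19·11·11=3724 → min 1788.
Optimal parenthesization: ((L₁(L₂L₃))(L₄L₅)) with cost 1788.

1788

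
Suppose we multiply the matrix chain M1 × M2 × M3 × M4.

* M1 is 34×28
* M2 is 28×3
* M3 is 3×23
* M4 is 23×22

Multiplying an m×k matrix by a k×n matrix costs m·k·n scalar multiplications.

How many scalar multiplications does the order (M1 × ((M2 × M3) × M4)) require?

37044

(M2 × M3): 28×3 by 3×23 → 28×23, cost 28·3·23 = 1932
((M2 × M3) × M4): 28×23 by 23×22 → 28×22, cost 28·23·22 = 14168; cumulative 16100
(M1 × ((M2 × M3) × M4)): 34×28 by 28×22 → 34×22, cost 34·28·22 = 20944; cumulative 37044
Total: 37044 scalar multiplications.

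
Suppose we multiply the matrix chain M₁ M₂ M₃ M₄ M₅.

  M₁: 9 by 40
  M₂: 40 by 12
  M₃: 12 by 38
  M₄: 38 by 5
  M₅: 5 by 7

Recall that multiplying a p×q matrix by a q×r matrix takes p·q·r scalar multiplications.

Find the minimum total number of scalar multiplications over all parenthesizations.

Adjacent pairs: M₁M₂ = 9·40·12 = 4320; M₂M₃ = 40·12·38 = 18240; M₃M₄ = 12·38·5 = 2280; M₄M₅ = 38·5·7 = 1330.
Length 3: M₁..M₃: k=1: 0+18240+9·40·38=31920; k=2: 4320+0+9·12·38=8424 → min 8424 | M₂..M₄: k=2: 0+2280+40·12·5=4680; k=3: 18240+0+40·38·5=25840 → min 4680 | M₃..M₅: k=3: 0+1330+12·38·7=4522; k=4: 2280+0+12·5·7=2700 → min 2700.
Length 4: M₁..M₄: k=1: 0+4680+9·40·5=6480; k=2: 4320+2280+9·12·5=7140; k=3: 8424+0+9·38·5=10134 → min 6480 | M₂..M₅: k=2: 0+2700+40·12·7=6060; k=3: 18240+1330+40·38·7=30210; k=4: 4680+0+40·5·7=6080 → min 6060.
Length 5: M₁..M₅: k=1: 0+6060+9·40·7=8580; k=2: 4320+2700+9·12·7=7776; k=3: 8424+1330+9·38·7=12148; k=4: 6480+0+9·5·7=6795 → min 6795.
Optimal order: ((M₁ (M₂ (M₃ M₄))) M₅) with cost 6795.

6795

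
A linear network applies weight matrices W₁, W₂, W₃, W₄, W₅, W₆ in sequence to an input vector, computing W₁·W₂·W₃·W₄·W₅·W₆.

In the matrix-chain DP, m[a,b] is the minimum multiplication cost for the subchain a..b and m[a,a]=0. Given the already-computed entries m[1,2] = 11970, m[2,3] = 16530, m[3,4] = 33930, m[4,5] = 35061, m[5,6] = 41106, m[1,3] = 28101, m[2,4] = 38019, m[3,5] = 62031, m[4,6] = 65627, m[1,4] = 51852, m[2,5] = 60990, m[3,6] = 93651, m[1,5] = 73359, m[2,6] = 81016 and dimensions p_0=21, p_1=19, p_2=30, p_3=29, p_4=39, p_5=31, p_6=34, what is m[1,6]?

94582

m[1,6] = min over k∈[1,5] of m[1,k]+m[k+1,6]+p_{0}·p_k·p_{6}.
k=1: 0 + 81016 + 21·19·34 = 94582; k=2: 11970 + 93651 + 21·30·34 = 127041; k=3: 28101 + 65627 + 21·29·34 = 114434; k=4: 51852 + 41106 + 21·39·34 = 120804; k=5: 73359 + 0 + 21·31·34 = 95493.
Minimum: 94582 at k=1.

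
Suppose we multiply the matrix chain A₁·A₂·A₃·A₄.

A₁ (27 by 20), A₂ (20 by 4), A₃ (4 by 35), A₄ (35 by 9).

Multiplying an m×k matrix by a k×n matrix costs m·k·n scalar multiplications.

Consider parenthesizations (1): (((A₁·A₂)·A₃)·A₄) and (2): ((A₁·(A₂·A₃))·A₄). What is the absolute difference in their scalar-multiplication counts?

15760

Order (1) = (((A₁·A₂)·A₃)·A₄): (A₁·A₂): 27×20 by 20×4 → 27×4, cost 27·20·4 = 2160; ((A₁·A₂)·A₃): 27×4 by 4×35 → 27×35, cost 27·4·35 = 3780; cumulative 5940; (((A₁·A₂)·A₃)·A₄): 27×35 by 35×9 → 27×9, cost 27·35·9 = 8505; cumulative 14445. Total 14445.
Order (2) = ((A₁·(A₂·A₃))·A₄): (A₂·A₃): 20×4 by 4×35 → 20×35, cost 20·4·35 = 2800; (A₁·(A₂·A₃)): 27×20 by 20×35 → 27×35, cost 27·20·35 = 18900; cumulative 21700; ((A₁·(A₂·A₃))·A₄): 27×35 by 35×9 → 27×9, cost 27·35·9 = 8505; cumulative 30205. Total 30205.
Difference: |14445 − 30205| = 15760.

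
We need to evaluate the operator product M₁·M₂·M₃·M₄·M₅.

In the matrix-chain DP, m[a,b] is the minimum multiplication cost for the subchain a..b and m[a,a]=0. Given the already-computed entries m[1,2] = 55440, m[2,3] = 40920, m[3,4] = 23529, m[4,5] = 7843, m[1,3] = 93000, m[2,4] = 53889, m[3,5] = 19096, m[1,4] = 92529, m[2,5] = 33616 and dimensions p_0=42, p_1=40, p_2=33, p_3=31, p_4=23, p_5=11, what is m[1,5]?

52096

m[1,5] = min over k∈[1,4] of m[1,k]+m[k+1,5]+p_{0}·p_k·p_{5}.
k=1: 0 + 33616 + 42·40·11 = 52096; k=2: 55440 + 19096 + 42·33·11 = 89782; k=3: 93000 + 7843 + 42·31·11 = 115165; k=4: 92529 + 0 + 42·23·11 = 103155.
Minimum: 52096 at k=1.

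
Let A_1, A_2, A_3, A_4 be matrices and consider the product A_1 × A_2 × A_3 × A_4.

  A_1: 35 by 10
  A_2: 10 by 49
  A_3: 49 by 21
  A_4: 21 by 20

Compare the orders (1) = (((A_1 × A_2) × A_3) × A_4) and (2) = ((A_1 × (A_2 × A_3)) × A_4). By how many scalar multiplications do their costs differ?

35525

Order (1) = (((A_1 × A_2) × A_3) × A_4): (A_1 × A_2): 35×10 by 10×49 → 35×49, cost 35·10·49 = 17150; ((A_1 × A_2) × A_3): 35×49 by 49×21 → 35×21, cost 35·49·21 = 36015; cumulative 53165; (((A_1 × A_2) × A_3) × A_4): 35×21 by 21×20 → 35×20, cost 35·21·20 = 14700; cumulative 67865. Total 67865.
Order (2) = ((A_1 × (A_2 × A_3)) × A_4): (A_2 × A_3): 10×49 by 49×21 → 10×21, cost 10·49·21 = 10290; (A_1 × (A_2 × A_3)): 35×10 by 10×21 → 35×21, cost 35·10·21 = 7350; cumulative 17640; ((A_1 × (A_2 × A_3)) × A_4): 35×21 by 21×20 → 35×20, cost 35·21·20 = 14700; cumulative 32340. Total 32340.
Difference: |67865 − 32340| = 35525.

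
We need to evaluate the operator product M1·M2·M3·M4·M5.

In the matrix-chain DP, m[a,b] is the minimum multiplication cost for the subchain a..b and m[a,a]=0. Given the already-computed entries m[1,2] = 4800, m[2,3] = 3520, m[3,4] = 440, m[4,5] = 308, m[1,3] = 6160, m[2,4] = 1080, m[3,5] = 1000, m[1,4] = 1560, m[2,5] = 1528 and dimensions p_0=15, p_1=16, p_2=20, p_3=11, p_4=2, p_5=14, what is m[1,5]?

1980

m[1,5] = min over k∈[1,4] of m[1,k]+m[k+1,5]+p_{0}·p_k·p_{5}.
k=1: 0 + 1528 + 15·16·14 = 4888; k=2: 4800 + 1000 + 15·20·14 = 10000; k=3: 6160 + 308 + 15·11·14 = 8778; k=4: 1560 + 0 + 15·2·14 = 1980.
Minimum: 1980 at k=4.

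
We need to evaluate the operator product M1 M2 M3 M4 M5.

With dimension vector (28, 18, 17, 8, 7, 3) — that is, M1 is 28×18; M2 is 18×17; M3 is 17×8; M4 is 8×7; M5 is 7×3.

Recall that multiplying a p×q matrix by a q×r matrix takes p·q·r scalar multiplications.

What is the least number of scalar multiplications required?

3006

Adjacent pairs: M1M2 = 28·18·17 = 8568; M2M3 = 18·17·8 = 2448; M3M4 = 17·8·7 = 952; M4M5 = 8·7·3 = 168.
Length 3: M1..M3: k=1: 0+2448+28·18·8=6480; k=2: 8568+0+28·17·8=12376 → min 6480 | M2..M4: k=2: 0+952+18·17·7=3094; k=3: 2448+0+18·8·7=3456 → min 3094 | M3..M5: k=3: 0+168+17·8·3=576; k=4: 952+0+17·7·3=1309 → min 576.
Length 4: M1..M4: k=1: 0+3094+28·18·7=6622; k=2: 8568+952+28·17·7=12852; k=3: 6480+0+28·8·7=8048 → min 6622 | M2..M5: k=2: 0+576+18·17·3=1494; k=3: 2448+168+18·8·3=3048; k=4: 3094+0+18·7·3=3472 → min 1494.
Length 5: M1..M5: k=1: 0+1494+28·18·3=3006; k=2: 8568+576+28·17·3=10572; k=3: 6480+168+28·8·3=7320; k=4: 6622+0+28·7·3=7210 → min 3006.
Optimal order: (M1 (M2 (M3 (M4 M5)))) with cost 3006.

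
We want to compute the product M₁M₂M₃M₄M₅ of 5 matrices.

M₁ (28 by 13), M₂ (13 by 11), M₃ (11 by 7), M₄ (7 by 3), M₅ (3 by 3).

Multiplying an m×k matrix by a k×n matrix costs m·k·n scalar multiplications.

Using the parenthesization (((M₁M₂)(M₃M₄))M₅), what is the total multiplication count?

(M₁M₂): 28×13 by 13×11 → 28×11, cost 28·13·11 = 4004
(M₃M₄): 11×7 by 7×3 → 11×3, cost 11·7·3 = 231
((M₁M₂)(M₃M₄)): 28×11 by 11×3 → 28×3, cost 28·11·3 = 924; cumulative 5159
(((M₁M₂)(M₃M₄))M₅): 28×3 by 3×3 → 28×3, cost 28·3·3 = 252; cumulative 5411
Total: 5411 scalar multiplications.

5411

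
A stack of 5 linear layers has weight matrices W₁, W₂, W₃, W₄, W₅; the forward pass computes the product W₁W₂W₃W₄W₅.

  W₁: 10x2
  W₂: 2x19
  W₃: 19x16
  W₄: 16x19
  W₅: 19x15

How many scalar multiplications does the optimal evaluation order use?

Adjacent pairs: W₁W₂ = 10·2·19 = 380; W₂W₃ = 2·19·16 = 608; W₃W₄ = 19·16·19 = 5776; W₄W₅ = 16·19·15 = 4560.
Length 3: W₁..W₃: k=1: 0+608+10·2·16=928; k=2: 380+0+10·19·16=3420 → min 928 | W₂..W₄: k=2: 0+5776+2·19·19=6498; k=3: 608+0+2·16·19=1216 → min 1216 | W₃..W₅: k=3: 0+4560+19·16·15=9120; k=4: 5776+0+19·19·15=11191 → min 9120.
Length 4: W₁..W₄: k=1: 0+1216+10·2·19=1596; k=2: 380+5776+10·19·19=9766; k=3: 928+0+10·16·19=3968 → min 1596 | W₂..W₅: k=2: 0+9120+2·19·15=9690; k=3: 608+4560+2·16·15=5648; k=4: 1216+0+2·19·15=1786 → min 1786.
Length 5: W₁..W₅: k=1: 0+1786+10·2·15=2086; k=2: 380+9120+10·19·15=12350; k=3: 928+4560+10·16·15=7888; k=4: 1596+0+10·19·15=4446 → min 2086.
Optimal order: (W₁(((W₂W₃)W₄)W₅)) with cost 2086.

2086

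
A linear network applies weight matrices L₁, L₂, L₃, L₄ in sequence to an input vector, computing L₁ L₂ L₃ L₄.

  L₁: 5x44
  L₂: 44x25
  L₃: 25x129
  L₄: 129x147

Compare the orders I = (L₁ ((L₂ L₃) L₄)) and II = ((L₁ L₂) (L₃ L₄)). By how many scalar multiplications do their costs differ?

510662

Order I = (L₁ ((L₂ L₃) L₄)): (L₂ L₃): 44×25 by 25×129 → 44×129, cost 44·25·129 = 141900; ((L₂ L₃) L₄): 44×129 by 129×147 → 44×147, cost 44·129·147 = 834372; cumulative 976272; (L₁ ((L₂ L₃) L₄)): 5×44 by 44×147 → 5×147, cost 5·44·147 = 32340; cumulative 1008612. Total 1008612.
Order II = ((L₁ L₂) (L₃ L₄)): (L₁ L₂): 5×44 by 44×25 → 5×25, cost 5·44·25 = 5500; (L₃ L₄): 25×129 by 129×147 → 25×147, cost 25·129·147 = 474075; ((L₁ L₂) (L₃ L₄)): 5×25 by 25×147 → 5×147, cost 5·25·147 = 18375; cumulative 497950. Total 497950.
Difference: |1008612 − 497950| = 510662.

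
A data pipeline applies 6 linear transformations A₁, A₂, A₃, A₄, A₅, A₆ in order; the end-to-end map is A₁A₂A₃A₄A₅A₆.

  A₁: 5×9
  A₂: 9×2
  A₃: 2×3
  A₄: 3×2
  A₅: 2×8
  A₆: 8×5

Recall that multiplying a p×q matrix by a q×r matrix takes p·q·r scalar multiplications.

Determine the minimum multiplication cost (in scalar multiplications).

252

Adjacent pairs: A₁A₂ = 5·9·2 = 90; A₂A₃ = 9·2·3 = 54; A₃A₄ = 2·3·2 = 12; A₄A₅ = 3·2·8 = 48; A₅A₆ = 2·8·5 = 80.
Length 3: A₁..A₃: k=1: 0+54+5·9·3=189; k=2: 90+0+5·2·3=120 → min 120 | A₂..A₄: k=2: 0+12+9·2·2=48; k=3: 54+0+9·3·2=108 → min 48 | A₃..A₅: k=3: 0+48+2·3·8=96; k=4: 12+0+2·2·8=44 → min 44 | A₄..A₆: k=4: 0+80+3·2·5=110; k=5: 48+0+3·8·5=168 → min 110.
Length 4: A₁..A₄: k=1: 0+48+5·9·2=138; k=2: 90+12+5·2·2=122; k=3: 120+0+5·3·2=150 → min 122 | A₂..A₅: k=2: 0+44+9·2·8=188; k=3: 54+48+9·3·8=318; k=4: 48+0+9·2·8=192 → min 188 | A₃..A₆: k=3: 0+110+2·3·5=140; k=4: 12+80+2·2·5=112; k=5: 44+0+2·8·5=124 → min 112.
Length 5: A₁..A₅: k=1: 0+188+5·9·8=548; k=2: 90+44+5·2·8=214; k=3: 120+48+5·3·8=288; k=4: 122+0+5·2·8=202 → min 202 | A₂..A₆: k=2: 0+112+9·2·5=202; k=3: 54+110+9·3·5=299; k=4: 48+80+9·2·5=218; k=5: 188+0+9·8·5=548 → min 202.
Length 6: A₁..A₆: k=1: 0+202+5·9·5=427; k=2: 90+112+5·2·5=252; k=3: 120+110+5·3·5=305; k=4: 122+80+5·2·5=252; k=5: 202+0+5·8·5=402 → min 252.
Optimal order: ((A₁A₂)((A₃A₄)(A₅A₆))) with cost 252.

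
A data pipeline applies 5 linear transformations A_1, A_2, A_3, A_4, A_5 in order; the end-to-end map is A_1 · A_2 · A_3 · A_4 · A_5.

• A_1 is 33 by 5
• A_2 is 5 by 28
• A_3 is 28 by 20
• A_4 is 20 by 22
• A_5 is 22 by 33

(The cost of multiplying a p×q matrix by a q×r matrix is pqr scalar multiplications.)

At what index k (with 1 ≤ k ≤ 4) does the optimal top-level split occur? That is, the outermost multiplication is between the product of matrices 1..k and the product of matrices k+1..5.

Adjacent pairs: A_1A_2 = 33·5·28 = 4620; A_2A_3 = 5·28·20 = 2800; A_3A_4 = 28·20·22 = 12320; A_4A_5 = 20·22·33 = 14520.
Length 3: A_1..A_3: k=1: 0+2800+33·5·20=6100; k=2: 4620+0+33·28·20=23100 → min 6100 | A_2..A_4: k=2: 0+12320+5·28·22=15400; k=3: 2800+0+5·20·22=5000 → min 5000 | A_3..A_5: k=3: 0+14520+28·20·33=33000; k=4: 12320+0+28·22·33=32648 → min 32648.
Length 4: A_1..A_4: k=1: 0+5000+33·5·22=8630; k=2: 4620+12320+33·28·22=37268; k=3: 6100+0+33·20·22=20620 → min 8630 | A_2..A_5: k=2: 0+32648+5·28·33=37268; k=3: 2800+14520+5·20·33=20620; k=4: 5000+0+5·22·33=8630 → min 8630.
Top-level splits: k=1: (A_1..A_1)·(A_2..A_5) → 0+8630+33·5·33 = 14075; k=2: (A_1..A_2)·(A_3..A_5) → 4620+32648+33·28·33 = 67760; k=3: (A_1..A_3)·(A_4..A_5) → 6100+14520+33·20·33 = 42400; k=4: (A_1..A_4)·(A_5..A_5) → 8630+0+33·22·33 = 32588.
Best split is after A_1, i.e. k = 1.

1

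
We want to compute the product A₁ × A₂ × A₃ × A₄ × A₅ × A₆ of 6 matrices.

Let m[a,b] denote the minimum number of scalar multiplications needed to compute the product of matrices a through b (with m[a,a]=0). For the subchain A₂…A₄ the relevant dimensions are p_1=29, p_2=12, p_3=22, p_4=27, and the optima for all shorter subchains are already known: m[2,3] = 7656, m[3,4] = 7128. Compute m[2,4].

16524

m[2,4] = min over k∈[2,3] of m[2,k]+m[k+1,4]+p_{1}·p_k·p_{4}.
k=2: 0 + 7128 + 29·12·27 = 16524; k=3: 7656 + 0 + 29·22·27 = 24882.
Minimum: 16524 at k=2.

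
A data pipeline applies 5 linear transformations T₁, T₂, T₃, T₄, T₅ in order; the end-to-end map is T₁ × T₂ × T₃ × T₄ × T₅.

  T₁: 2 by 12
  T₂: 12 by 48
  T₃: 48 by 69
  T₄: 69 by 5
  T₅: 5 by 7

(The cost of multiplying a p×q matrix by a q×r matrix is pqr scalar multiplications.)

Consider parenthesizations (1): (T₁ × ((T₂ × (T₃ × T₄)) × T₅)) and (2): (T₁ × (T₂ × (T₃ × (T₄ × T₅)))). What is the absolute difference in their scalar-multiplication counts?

9771

Order (1) = (T₁ × ((T₂ × (T₃ × T₄)) × T₅)): (T₃ × T₄): 48×69 by 69×5 → 48×5, cost 48·69·5 = 16560; (T₂ × (T₃ × T₄)): 12×48 by 48×5 → 12×5, cost 12·48·5 = 2880; cumulative 19440; ((T₂ × (T₃ × T₄)) × T₅): 12×5 by 5×7 → 12×7, cost 12·5·7 = 420; cumulative 19860; (T₁ × ((T₂ × (T₃ × T₄)) × T₅)): 2×12 by 12×7 → 2×7, cost 2·12·7 = 168; cumulative 20028. Total 20028.
Order (2) = (T₁ × (T₂ × (T₃ × (T₄ × T₅)))): (T₄ × T₅): 69×5 by 5×7 → 69×7, cost 69·5·7 = 2415; (T₃ × (T₄ × T₅)): 48×69 by 69×7 → 48×7, cost 48·69·7 = 23184; cumulative 25599; (T₂ × (T₃ × (T₄ × T₅))): 12×48 by 48×7 → 12×7, cost 12·48·7 = 4032; cumulative 29631; (T₁ × (T₂ × (T₃ × (T₄ × T₅)))): 2×12 by 12×7 → 2×7, cost 2·12·7 = 168; cumulative 29799. Total 29799.
Difference: |20028 − 29799| = 9771.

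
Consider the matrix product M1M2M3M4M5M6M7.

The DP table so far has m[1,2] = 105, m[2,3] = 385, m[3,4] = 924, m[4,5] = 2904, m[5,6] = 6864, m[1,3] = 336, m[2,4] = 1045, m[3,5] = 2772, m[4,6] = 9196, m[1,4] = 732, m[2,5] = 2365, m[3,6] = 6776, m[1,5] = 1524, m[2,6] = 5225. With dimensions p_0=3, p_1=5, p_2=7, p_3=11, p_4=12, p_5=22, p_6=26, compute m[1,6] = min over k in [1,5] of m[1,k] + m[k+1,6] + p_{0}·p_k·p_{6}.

3240

m[1,6] = min over k∈[1,5] of m[1,k]+m[k+1,6]+p_{0}·p_k·p_{6}.
k=1: 0 + 5225 + 3·5·26 = 5615; k=2: 105 + 6776 + 3·7·26 = 7427; k=3: 336 + 9196 + 3·11·26 = 10390; k=4: 732 + 6864 + 3·12·26 = 8532; k=5: 1524 + 0 + 3·22·26 = 3240.
Minimum: 3240 at k=5.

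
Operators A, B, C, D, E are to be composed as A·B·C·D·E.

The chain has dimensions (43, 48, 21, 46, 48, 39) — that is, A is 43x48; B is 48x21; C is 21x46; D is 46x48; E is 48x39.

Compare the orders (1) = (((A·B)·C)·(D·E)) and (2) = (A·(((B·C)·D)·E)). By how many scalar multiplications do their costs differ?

Order (1) = (((A·B)·C)·(D·E)): (A·B): 43×48 by 48×21 → 43×21, cost 43·48·21 = 43344; ((A·B)·C): 43×21 by 21×46 → 43×46, cost 43·21·46 = 41538; cumulative 84882; (D·E): 46×48 by 48×39 → 46×39, cost 46·48·39 = 86112; (((A·B)·C)·(D·E)): 43×46 by 46×39 → 43×39, cost 43·46·39 = 77142; cumulative 248136. Total 248136.
Order (2) = (A·(((B·C)·D)·E)): (B·C): 48×21 by 21×46 → 48×46, cost 48·21·46 = 46368; ((B·C)·D): 48×46 by 46×48 → 48×48, cost 48·46·48 = 105984; cumulative 152352; (((B·C)·D)·E): 48×48 by 48×39 → 48×39, cost 48·48·39 = 89856; cumulative 242208; (A·(((B·C)·D)·E)): 43×48 by 48×39 → 43×39, cost 43·48·39 = 80496; cumulative 322704. Total 322704.
Difference: |248136 − 322704| = 74568.

74568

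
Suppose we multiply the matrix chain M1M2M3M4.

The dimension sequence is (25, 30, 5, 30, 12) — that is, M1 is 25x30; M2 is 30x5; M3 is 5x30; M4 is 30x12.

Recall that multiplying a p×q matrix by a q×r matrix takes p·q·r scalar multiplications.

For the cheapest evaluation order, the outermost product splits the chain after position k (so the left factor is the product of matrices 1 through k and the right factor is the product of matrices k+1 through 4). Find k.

Adjacent pairs: M1M2 = 25·30·5 = 3750; M2M3 = 30·5·30 = 4500; M3M4 = 5·30·12 = 1800.
Length 3: M1..M3: k=1: 0+4500+25·30·30=27000; k=2: 3750+0+25·5·30=7500 → min 7500 | M2..M4: k=2: 0+1800+30·5·12=3600; k=3: 4500+0+30·30·12=15300 → min 3600.
Top-level splits: k=1: (M1..M1)·(M2..M4) → 0+3600+25·30·12 = 12600; k=2: (M1..M2)·(M3..M4) → 3750+1800+25·5·12 = 7050; k=3: (M1..M3)·(M4..M4) → 7500+0+25·30·12 = 16500.
Best split is after M2, i.e. k = 2.

2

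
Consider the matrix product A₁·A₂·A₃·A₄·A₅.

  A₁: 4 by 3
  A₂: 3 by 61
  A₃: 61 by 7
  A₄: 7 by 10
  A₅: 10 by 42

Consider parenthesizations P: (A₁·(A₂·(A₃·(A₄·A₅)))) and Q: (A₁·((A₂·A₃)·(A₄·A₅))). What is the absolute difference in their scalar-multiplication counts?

23457

Order P = (A₁·(A₂·(A₃·(A₄·A₅)))): (A₄·A₅): 7×10 by 10×42 → 7×42, cost 7·10·42 = 2940; (A₃·(A₄·A₅)): 61×7 by 7×42 → 61×42, cost 61·7·42 = 17934; cumulative 20874; (A₂·(A₃·(A₄·A₅))): 3×61 by 61×42 → 3×42, cost 3·61·42 = 7686; cumulative 28560; (A₁·(A₂·(A₃·(A₄·A₅)))): 4×3 by 3×42 → 4×42, cost 4·3·42 = 504; cumulative 29064. Total 29064.
Order Q = (A₁·((A₂·A₃)·(A₄·A₅))): (A₂·A₃): 3×61 by 61×7 → 3×7, cost 3·61·7 = 1281; (A₄·A₅): 7×10 by 10×42 → 7×42, cost 7·10·42 = 2940; ((A₂·A₃)·(A₄·A₅)): 3×7 by 7×42 → 3×42, cost 3·7·42 = 882; cumulative 5103; (A₁·((A₂·A₃)·(A₄·A₅))): 4×3 by 3×42 → 4×42, cost 4·3·42 = 504; cumulative 5607. Total 5607.
Difference: |29064 − 5607| = 23457.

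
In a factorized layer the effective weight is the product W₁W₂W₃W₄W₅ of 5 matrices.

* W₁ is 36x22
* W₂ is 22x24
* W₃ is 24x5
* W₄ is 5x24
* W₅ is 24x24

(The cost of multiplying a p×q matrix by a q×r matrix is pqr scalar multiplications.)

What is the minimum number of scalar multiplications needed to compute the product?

13800

Adjacent pairs: W₁W₂ = 36·22·24 = 19008; W₂W₃ = 22·24·5 = 2640; W₃W₄ = 24·5·24 = 2880; W₄W₅ = 5·24·24 = 2880.
Length 3: W₁..W₃: k=1: 0+2640+36·22·5=6600; k=2: 19008+0+36·24·5=23328 → min 6600 | W₂..W₄: k=2: 0+2880+22·24·24=15552; k=3: 2640+0+22·5·24=5280 → min 5280 | W₃..W₅: k=3: 0+2880+24·5·24=5760; k=4: 2880+0+24·24·24=16704 → min 5760.
Length 4: W₁..W₄: k=1: 0+5280+36·22·24=24288; k=2: 19008+2880+36·24·24=42624; k=3: 6600+0+36·5·24=10920 → min 10920 | W₂..W₅: k=2: 0+5760+22·24·24=18432; k=3: 2640+2880+22·5·24=8160; k=4: 5280+0+22·24·24=17952 → min 8160.
Length 5: W₁..W₅: k=1: 0+8160+36·22·24=27168; k=2: 19008+5760+36·24·24=45504; k=3: 6600+2880+36·5·24=13800; k=4: 10920+0+36·24·24=31656 → min 13800.
Optimal order: ((W₁(W₂W₃))(W₄W₅)) with cost 13800.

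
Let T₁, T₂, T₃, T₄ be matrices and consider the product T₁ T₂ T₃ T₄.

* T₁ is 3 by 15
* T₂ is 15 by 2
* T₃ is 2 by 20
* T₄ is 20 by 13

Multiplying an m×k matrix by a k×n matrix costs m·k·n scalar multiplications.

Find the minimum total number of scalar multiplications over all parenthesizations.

688

Adjacent pairs: T₁T₂ = 3·15·2 = 90; T₂T₃ = 15·2·20 = 600; T₃T₄ = 2·20·13 = 520.
Length 3: T₁..T₃: k=1: 0+600+3·15·20=1500; k=2: 90+0+3·2·20=210 → min 210 | T₂..T₄: k=2: 0+520+15·2·13=910; k=3: 600+0+15·20·13=4500 → min 910.
Length 4: T₁..T₄: k=1: 0+910+3·15·13=1495; k=2: 90+520+3·2·13=688; k=3: 210+0+3·20·13=990 → min 688.
Optimal order: ((T₁ T₂) (T₃ T₄)) with cost 688.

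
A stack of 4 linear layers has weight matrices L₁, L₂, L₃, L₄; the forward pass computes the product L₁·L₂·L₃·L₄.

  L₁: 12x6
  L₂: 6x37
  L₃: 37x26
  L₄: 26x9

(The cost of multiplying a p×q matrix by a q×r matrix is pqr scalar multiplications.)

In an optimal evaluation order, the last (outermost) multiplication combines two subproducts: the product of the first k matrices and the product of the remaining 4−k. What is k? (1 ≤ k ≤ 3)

Adjacent pairs: L₁L₂ = 12·6·37 = 2664; L₂L₃ = 6·37·26 = 5772; L₃L₄ = 37·26·9 = 8658.
Length 3: L₁..L₃: k=1: 0+5772+12·6·26=7644; k=2: 2664+0+12·37·26=14208 → min 7644 | L₂..L₄: k=2: 0+8658+6·37·9=10656; k=3: 5772+0+6·26·9=7176 → min 7176.
Top-level splits: k=1: (L₁..L₁)·(L₂..L₄) → 0+7176+12·6·9 = 7824; k=2: (L₁..L₂)·(L₃..L₄) → 2664+8658+12·37·9 = 15318; k=3: (L₁..L₃)·(L₄..L₄) → 7644+0+12·26·9 = 10452.
Best split is after L₁, i.e. k = 1.

1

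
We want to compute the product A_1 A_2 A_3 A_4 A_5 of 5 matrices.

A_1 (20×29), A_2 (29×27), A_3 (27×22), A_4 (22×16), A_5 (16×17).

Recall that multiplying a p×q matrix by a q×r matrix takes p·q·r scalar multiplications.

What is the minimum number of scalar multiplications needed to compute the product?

36752

Adjacent pairs: A_1A_2 = 20·29·27 = 15660; A_2A_3 = 29·27·22 = 17226; A_3A_4 = 27·22·16 = 9504; A_4A_5 = 22·16·17 = 5984.
Length 3: A_1..A_3: k=1: 0+17226+20·29·22=29986; k=2: 15660+0+20·27·22=27540 → min 27540 | A_2..A_4: k=2: 0+9504+29·27·16=22032; k=3: 17226+0+29·22·16=27434 → min 22032 | A_3..A_5: k=3: 0+5984+27·22·17=16082; k=4: 9504+0+27·16·17=16848 → min 16082.
Length 4: A_1..A_4: k=1: 0+22032+20·29·16=31312; k=2: 15660+9504+20·27·16=33804; k=3: 27540+0+20·22·16=34580 → min 31312 | A_2..A_5: k=2: 0+16082+29·27·17=29393; k=3: 17226+5984+29·22·17=34056; k=4: 22032+0+29·16·17=29920 → min 29393.
Length 5: A_1..A_5: k=1: 0+29393+20·29·17=39253; k=2: 15660+16082+20·27·17=40922; k=3: 27540+5984+20·22·17=41004; k=4: 31312+0+20·16·17=36752 → min 36752.
Optimal order: ((A_1 (A_2 (A_3 A_4))) A_5) with cost 36752.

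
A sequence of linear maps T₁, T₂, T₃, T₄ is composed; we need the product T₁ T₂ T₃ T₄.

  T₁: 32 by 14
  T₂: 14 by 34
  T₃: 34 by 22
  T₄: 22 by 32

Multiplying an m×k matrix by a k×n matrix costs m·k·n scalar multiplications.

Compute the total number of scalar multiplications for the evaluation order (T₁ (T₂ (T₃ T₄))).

53504

(T₃ T₄): 34×22 by 22×32 → 34×32, cost 34·22·32 = 23936
(T₂ (T₃ T₄)): 14×34 by 34×32 → 14×32, cost 14·34·32 = 15232; cumulative 39168
(T₁ (T₂ (T₃ T₄))): 32×14 by 14×32 → 32×32, cost 32·14·32 = 14336; cumulative 53504
Total: 53504 scalar multiplications.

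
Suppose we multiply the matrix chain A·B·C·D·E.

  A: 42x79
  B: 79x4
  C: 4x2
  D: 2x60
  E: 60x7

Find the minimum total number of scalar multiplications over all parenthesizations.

Adjacent pairs: AB = 42·79·4 = 13272; BC = 79·4·2 = 632; CD = 4·2·60 = 480; DE = 2·60·7 = 840.
Length 3: A..C: k=1: 0+632+42·79·2=7268; k=2: 13272+0+42·4·2=13608 → min 7268 | B..D: k=2: 0+480+79·4·60=19440; k=3: 632+0+79·2·60=10112 → min 10112 | C..E: k=3: 0+840+4·2·7=896; k=4: 480+0+4·60·7=2160 → min 896.
Length 4: A..D: k=1: 0+10112+42·79·60=209192; k=2: 13272+480+42·4·60=23832; k=3: 7268+0+42·2·60=12308 → min 12308 | B..E: k=2: 0+896+79·4·7=3108; k=3: 632+840+79·2·7=2578; k=4: 10112+0+79·60·7=43292 → min 2578.
Length 5: A..E: k=1: 0+2578+42·79·7=25804; k=2: 13272+896+42·4·7=15344; k=3: 7268+840+42·2·7=8696; k=4: 12308+0+42·60·7=29948 → min 8696.
Optimal order: ((A·(B·C))·(D·E)) with cost 8696.

8696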